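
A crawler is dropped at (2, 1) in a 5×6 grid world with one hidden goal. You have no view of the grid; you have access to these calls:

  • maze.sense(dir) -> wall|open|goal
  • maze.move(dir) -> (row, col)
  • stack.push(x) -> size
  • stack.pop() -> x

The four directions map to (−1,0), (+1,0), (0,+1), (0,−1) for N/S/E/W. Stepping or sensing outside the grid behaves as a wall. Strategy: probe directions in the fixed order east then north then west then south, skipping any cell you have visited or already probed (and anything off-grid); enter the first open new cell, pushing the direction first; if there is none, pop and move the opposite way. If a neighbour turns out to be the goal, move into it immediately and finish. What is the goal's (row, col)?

→ sense(dir='east')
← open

→ push(x='east')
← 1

→ move(dir='east')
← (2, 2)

→ sense(dir='east')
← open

→ push(x='east')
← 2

→ move(dir='east')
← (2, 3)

→ sense(dir='east')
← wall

→ sense(dir='north')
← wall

→ sense(dir='south')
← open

→ push(x='south')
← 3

→ move(dir='south')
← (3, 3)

→ sense(dir='east')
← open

→ push(x='east')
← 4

→ move(dir='east')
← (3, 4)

→ sense(dir='east')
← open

→ push(x='east')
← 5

→ move(dir='east')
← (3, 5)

→ sense(dir='north')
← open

→ push(x='north')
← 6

→ move(dir='north')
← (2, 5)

→ sense(dir='north')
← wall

→ pop()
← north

→ move(dir='south')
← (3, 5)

→ sense(dir='south')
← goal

→ move(dir='south')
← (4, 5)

Answer: (4, 5)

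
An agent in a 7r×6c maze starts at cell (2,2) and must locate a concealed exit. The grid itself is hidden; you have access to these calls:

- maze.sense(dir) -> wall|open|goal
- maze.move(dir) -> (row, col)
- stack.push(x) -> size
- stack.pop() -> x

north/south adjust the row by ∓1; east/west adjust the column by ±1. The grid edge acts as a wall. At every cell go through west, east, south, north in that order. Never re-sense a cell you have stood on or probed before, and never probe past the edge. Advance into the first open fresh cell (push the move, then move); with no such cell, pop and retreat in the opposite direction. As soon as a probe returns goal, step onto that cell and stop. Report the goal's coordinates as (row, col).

Now I run sense passing dir=west, giving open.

Calling push passing x=west, and see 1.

I invoke move passing dir=west, → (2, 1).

Next I call sense passing dir=west, : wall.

Using sense passing dir=south, and see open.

Using push passing x=south, — result: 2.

Then move passing dir=south, which returns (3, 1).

Next I call sense passing dir=west, and observe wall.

I try sense passing dir=east, : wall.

I call sense passing dir=south, and observe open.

Next I call push passing x=south, → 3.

Next I call move passing dir=south, giving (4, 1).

Then sense passing dir=west, yielding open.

I use push passing x=west, → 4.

I try move passing dir=west, and observe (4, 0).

Now I run sense passing dir=south, and observe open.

Invoking push passing x=south, : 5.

Invoking move passing dir=south, and get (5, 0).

Then sense passing dir=east, yielding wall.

I use sense passing dir=south, and get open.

I try push passing x=south, → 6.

I call move passing dir=south, giving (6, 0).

Calling sense passing dir=east, which returns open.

Invoking push passing x=east, — result: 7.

I try move passing dir=east, and observe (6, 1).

I run sense passing dir=east, → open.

I try push passing x=east, which returns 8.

I run move passing dir=east, and get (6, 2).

Then sense passing dir=east, : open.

Using push passing x=east, → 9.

Now I run move passing dir=east, which returns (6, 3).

I run sense passing dir=east, and observe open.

Using push passing x=east, : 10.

Next I call move passing dir=east, — result: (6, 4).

I use sense passing dir=east, — result: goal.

I try move passing dir=east, yielding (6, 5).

Answer: (6, 5)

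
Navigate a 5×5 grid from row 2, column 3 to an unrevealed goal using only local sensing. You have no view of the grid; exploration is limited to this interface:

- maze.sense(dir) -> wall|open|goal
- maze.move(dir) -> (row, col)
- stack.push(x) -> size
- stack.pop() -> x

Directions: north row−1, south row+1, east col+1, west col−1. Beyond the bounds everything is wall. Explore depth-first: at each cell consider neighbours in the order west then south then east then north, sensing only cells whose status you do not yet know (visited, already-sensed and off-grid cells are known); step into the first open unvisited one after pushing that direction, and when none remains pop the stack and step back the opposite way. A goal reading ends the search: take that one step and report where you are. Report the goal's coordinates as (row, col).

$ sense dir=west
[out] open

$ push x=west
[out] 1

$ move dir=west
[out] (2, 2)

$ sense dir=west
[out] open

$ push x=west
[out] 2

$ move dir=west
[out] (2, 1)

$ sense dir=west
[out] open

$ push x=west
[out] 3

$ move dir=west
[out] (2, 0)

$ sense dir=south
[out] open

$ push x=south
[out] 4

$ move dir=south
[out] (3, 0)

$ sense dir=south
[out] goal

$ move dir=south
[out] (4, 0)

Answer: (4, 0)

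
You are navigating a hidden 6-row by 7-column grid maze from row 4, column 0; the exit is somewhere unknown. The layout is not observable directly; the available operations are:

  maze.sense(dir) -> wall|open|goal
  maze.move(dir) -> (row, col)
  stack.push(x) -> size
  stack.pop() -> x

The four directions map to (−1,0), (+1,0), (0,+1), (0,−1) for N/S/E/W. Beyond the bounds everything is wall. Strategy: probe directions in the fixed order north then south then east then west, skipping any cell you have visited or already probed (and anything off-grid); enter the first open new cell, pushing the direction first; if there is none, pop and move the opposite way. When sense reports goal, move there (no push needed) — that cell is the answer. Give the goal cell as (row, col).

Next I call maze.sense with dir→north, — result: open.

Now I run stack.push with x→north, → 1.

Calling maze.move with dir→north, which returns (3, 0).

I use maze.sense with dir→north, giving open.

I use stack.push with x→north, and observe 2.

Next I call maze.move with dir→north, and observe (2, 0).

Then maze.sense with dir→north, giving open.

Next I call stack.push with x→north, → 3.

Next I call maze.move with dir→north, : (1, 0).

I try maze.sense with dir→north, and get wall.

I run maze.sense with dir→east, and see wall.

I run stack.pop, — result: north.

I use maze.move with dir→south, and get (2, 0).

Calling maze.sense with dir→east, giving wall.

Now I run stack.pop, and get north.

Using maze.move with dir→south, and observe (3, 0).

Calling maze.sense with dir→east, and get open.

Next I call stack.push with x→east, yielding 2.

I invoke maze.move with dir→east, and see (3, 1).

Calling maze.sense with dir→south, giving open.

Next I call stack.push with x→south, yielding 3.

I invoke maze.move with dir→south, : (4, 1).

I use maze.sense with dir→south, : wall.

Next I call maze.sense with dir→east, — result: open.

Next I call stack.push with x→east, → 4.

Invoking maze.move with dir→east, and observe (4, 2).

I run maze.sense with dir→north, which returns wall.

Using maze.sense with dir→south, which returns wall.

Next I call maze.sense with dir→east, yielding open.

I invoke stack.push with x→east, and get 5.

Then maze.move with dir→east, and see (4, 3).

Next I call maze.sense with dir→north, giving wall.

Then maze.sense with dir→south, which returns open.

I invoke stack.push with x→south, giving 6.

I run maze.move with dir→south, → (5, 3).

I try maze.sense with dir→east, and observe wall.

Using stack.pop(), : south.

Then maze.move with dir→north, — result: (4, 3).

Calling maze.sense with dir→east, which returns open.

I use stack.push with x→east, — result: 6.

Then maze.move with dir→east, yielding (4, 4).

Then maze.sense with dir→north, giving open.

Next I call stack.push with x→north, and get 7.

Using maze.move with dir→north, → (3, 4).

Calling maze.sense with dir→north, — result: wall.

Then maze.sense with dir→east, giving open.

Calling stack.push with x→east, giving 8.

Now I run maze.move with dir→east, and observe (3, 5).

I call maze.sense with dir→north, and see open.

I invoke stack.push with x→north, yielding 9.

I use maze.move with dir→north, — result: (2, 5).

Invoking maze.sense with dir→north, and see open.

I use stack.push with x→north, — result: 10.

Next I call maze.move with dir→north, and see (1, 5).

Then maze.sense with dir→north, and get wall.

I use maze.sense with dir→east, yielding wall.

I invoke maze.sense with dir→west, giving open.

Using stack.push with x→west, — result: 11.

Calling maze.move with dir→west, → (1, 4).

Using maze.sense with dir→north, : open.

I invoke stack.push with x→north, and observe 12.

Next I call maze.move with dir→north, and observe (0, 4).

Next I call maze.sense with dir→west, and get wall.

Then stack.pop, : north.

I try maze.move with dir→south, yielding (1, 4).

Now I run maze.sense with dir→west, giving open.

Calling stack.push with x→west, : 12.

Now I run maze.move with dir→west, and see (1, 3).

I try maze.sense with dir→south, — result: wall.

I try maze.sense with dir→west, → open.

Invoking stack.push with x→west, → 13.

I run maze.move with dir→west, and see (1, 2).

Now I run maze.sense with dir→north, : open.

I run stack.push with x→north, : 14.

I try maze.move with dir→north, → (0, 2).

Then maze.sense with dir→west, and get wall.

Invoking stack.pop(), yielding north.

Using maze.move with dir→south, → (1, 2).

Using maze.sense with dir→south, — result: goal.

I try maze.move with dir→south, yielding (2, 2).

Answer: (2, 2)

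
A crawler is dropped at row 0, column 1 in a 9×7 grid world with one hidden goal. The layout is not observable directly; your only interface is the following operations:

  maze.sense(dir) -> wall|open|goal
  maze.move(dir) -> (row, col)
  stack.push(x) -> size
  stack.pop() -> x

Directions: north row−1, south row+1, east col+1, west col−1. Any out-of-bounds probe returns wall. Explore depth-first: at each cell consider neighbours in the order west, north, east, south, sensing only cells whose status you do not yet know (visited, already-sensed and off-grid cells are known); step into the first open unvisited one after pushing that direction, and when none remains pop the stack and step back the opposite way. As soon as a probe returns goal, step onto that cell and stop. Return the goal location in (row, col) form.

~$ maze.sense west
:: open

~$ stack.push west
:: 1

~$ maze.move west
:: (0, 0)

~$ maze.sense south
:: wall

~$ stack.pop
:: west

~$ maze.move east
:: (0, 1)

~$ maze.sense east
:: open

~$ stack.push east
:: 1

~$ maze.move east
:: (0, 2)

~$ maze.sense east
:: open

~$ stack.push east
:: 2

~$ maze.move east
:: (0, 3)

~$ maze.sense east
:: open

~$ stack.push east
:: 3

~$ maze.move east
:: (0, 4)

~$ maze.sense east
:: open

~$ stack.push east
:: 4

~$ maze.move east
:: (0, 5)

~$ maze.sense east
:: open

~$ stack.push east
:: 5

~$ maze.move east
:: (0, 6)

~$ maze.sense south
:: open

~$ stack.push south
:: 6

~$ maze.move south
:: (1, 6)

~$ maze.sense west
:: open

~$ stack.push west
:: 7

~$ maze.move west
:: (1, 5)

~$ maze.sense west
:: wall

~$ maze.sense south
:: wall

~$ stack.pop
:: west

~$ maze.move east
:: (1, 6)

~$ maze.sense south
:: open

~$ stack.push south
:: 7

~$ maze.move south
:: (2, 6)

~$ maze.sense south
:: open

~$ stack.push south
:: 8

~$ maze.move south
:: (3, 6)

~$ maze.sense west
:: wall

~$ maze.sense south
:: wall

~$ stack.pop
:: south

~$ maze.move north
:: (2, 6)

~$ stack.pop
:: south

~$ maze.move north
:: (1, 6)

~$ stack.pop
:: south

~$ maze.move north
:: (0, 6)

~$ stack.pop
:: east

~$ maze.move west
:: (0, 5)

~$ stack.pop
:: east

~$ maze.move west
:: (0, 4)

~$ stack.pop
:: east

~$ maze.move west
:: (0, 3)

~$ maze.sense south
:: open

~$ stack.push south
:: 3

~$ maze.move south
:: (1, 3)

~$ maze.sense west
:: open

~$ stack.push west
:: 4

~$ maze.move west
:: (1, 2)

~$ maze.sense west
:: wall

~$ maze.sense south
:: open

~$ stack.push south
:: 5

~$ maze.move south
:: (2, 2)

~$ maze.sense west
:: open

~$ stack.push west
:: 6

~$ maze.move west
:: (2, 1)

~$ maze.sense west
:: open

~$ stack.push west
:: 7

~$ maze.move west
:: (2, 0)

~$ maze.sense south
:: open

~$ stack.push south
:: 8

~$ maze.move south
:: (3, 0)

~$ maze.sense east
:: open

~$ stack.push east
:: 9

~$ maze.move east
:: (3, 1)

~$ maze.sense east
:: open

~$ stack.push east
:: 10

~$ maze.move east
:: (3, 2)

~$ maze.sense east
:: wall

~$ maze.sense south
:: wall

~$ stack.pop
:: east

~$ maze.move west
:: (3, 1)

~$ maze.sense south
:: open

~$ stack.push south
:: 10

~$ maze.move south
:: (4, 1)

~$ maze.sense west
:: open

~$ stack.push west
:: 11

~$ maze.move west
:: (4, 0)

~$ maze.sense south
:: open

~$ stack.push south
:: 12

~$ maze.move south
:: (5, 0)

~$ maze.sense east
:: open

~$ stack.push east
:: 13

~$ maze.move east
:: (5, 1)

~$ maze.sense east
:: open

~$ stack.push east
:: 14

~$ maze.move east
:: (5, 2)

~$ maze.sense east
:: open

~$ stack.push east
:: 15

~$ maze.move east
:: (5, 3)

~$ maze.sense north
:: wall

~$ maze.sense east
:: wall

~$ maze.sense south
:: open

~$ stack.push south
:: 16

~$ maze.move south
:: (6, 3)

~$ maze.sense west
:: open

~$ stack.push west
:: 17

~$ maze.move west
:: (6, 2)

~$ maze.sense west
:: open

~$ stack.push west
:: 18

~$ maze.move west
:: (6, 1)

~$ maze.sense west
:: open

~$ stack.push west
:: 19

~$ maze.move west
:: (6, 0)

~$ maze.sense south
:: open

~$ stack.push south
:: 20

~$ maze.move south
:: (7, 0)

~$ maze.sense east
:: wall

~$ maze.sense south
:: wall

~$ stack.pop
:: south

~$ maze.move north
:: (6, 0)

~$ stack.pop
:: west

~$ maze.move east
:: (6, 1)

~$ stack.pop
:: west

~$ maze.move east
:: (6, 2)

~$ maze.sense south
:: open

~$ stack.push south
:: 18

~$ maze.move south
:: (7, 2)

~$ maze.sense east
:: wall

~$ maze.sense south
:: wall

~$ stack.pop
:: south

~$ maze.move north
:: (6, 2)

~$ stack.pop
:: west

~$ maze.move east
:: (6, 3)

~$ maze.sense east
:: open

~$ stack.push east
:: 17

~$ maze.move east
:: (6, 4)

~$ maze.sense east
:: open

~$ stack.push east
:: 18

~$ maze.move east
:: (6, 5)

~$ maze.sense north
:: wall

~$ maze.sense east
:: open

~$ stack.push east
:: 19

~$ maze.move east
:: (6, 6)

~$ maze.sense north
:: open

~$ stack.push north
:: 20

~$ maze.move north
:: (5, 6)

~$ stack.pop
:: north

~$ maze.move south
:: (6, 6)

~$ maze.sense south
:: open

~$ stack.push south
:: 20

~$ maze.move south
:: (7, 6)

~$ maze.sense west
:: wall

~$ maze.sense south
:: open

~$ stack.push south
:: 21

~$ maze.move south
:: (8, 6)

~$ maze.sense west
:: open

~$ stack.push west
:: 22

~$ maze.move west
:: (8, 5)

~$ maze.sense west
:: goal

~$ maze.move west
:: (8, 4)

Answer: (8, 4)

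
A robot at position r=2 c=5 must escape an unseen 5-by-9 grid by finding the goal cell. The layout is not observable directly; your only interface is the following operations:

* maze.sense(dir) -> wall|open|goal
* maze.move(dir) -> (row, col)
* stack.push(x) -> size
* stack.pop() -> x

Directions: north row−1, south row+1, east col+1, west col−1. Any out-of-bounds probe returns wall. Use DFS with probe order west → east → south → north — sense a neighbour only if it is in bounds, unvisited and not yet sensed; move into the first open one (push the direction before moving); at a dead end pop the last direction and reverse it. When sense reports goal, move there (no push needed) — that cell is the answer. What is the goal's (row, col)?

==> sense(dir: west)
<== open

==> push(x: west)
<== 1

==> move(dir: west)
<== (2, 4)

==> sense(dir: west)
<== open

==> push(x: west)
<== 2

==> move(dir: west)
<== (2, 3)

==> sense(dir: west)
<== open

==> push(x: west)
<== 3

==> move(dir: west)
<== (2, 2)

==> sense(dir: west)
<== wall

==> sense(dir: south)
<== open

==> push(x: south)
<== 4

==> move(dir: south)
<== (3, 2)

==> sense(dir: west)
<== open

==> push(x: west)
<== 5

==> move(dir: west)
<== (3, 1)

==> sense(dir: west)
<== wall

==> sense(dir: south)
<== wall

==> pop()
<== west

==> move(dir: east)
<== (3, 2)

==> sense(dir: east)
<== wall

==> sense(dir: south)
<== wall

==> pop()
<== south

==> move(dir: north)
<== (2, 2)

==> sense(dir: north)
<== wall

==> pop()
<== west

==> move(dir: east)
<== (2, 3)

==> sense(dir: north)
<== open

==> push(x: north)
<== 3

==> move(dir: north)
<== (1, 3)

==> sense(dir: east)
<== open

==> push(x: east)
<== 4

==> move(dir: east)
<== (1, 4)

==> sense(dir: east)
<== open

==> push(x: east)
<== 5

==> move(dir: east)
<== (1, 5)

==> sense(dir: east)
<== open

==> push(x: east)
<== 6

==> move(dir: east)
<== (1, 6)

==> sense(dir: east)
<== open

==> push(x: east)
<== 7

==> move(dir: east)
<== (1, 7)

==> sense(dir: east)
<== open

==> push(x: east)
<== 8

==> move(dir: east)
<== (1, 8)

==> sense(dir: south)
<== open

==> push(x: south)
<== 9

==> move(dir: south)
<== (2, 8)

==> sense(dir: west)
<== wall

==> sense(dir: south)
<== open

==> push(x: south)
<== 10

==> move(dir: south)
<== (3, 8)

==> sense(dir: west)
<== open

==> push(x: west)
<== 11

==> move(dir: west)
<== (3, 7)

==> sense(dir: west)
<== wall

==> sense(dir: south)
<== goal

==> move(dir: south)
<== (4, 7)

Answer: (4, 7)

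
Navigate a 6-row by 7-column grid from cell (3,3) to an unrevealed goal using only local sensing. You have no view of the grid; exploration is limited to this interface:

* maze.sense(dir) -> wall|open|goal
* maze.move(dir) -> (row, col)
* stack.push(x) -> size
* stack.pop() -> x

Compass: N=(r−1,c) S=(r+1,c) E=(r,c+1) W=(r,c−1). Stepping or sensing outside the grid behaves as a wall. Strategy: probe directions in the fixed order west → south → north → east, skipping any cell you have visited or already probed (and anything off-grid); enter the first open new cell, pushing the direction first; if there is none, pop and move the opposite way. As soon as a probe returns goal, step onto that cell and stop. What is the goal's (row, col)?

$ sense west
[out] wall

$ sense south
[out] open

$ push south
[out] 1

$ move south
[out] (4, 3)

$ sense west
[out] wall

$ sense south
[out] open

$ push south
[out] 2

$ move south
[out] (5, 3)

$ sense west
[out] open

$ push west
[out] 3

$ move west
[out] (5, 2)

$ sense west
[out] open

$ push west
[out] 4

$ move west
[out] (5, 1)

$ sense west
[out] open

$ push west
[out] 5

$ move west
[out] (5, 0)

$ sense north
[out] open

$ push north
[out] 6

$ move north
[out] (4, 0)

$ sense north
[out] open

$ push north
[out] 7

$ move north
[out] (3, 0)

$ sense north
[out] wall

$ sense east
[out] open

$ push east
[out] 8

$ move east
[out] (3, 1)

$ sense south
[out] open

$ push south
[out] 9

$ move south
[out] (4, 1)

$ pop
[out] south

$ move north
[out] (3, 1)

$ sense north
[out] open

$ push north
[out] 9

$ move north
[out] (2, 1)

$ sense north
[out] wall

$ sense east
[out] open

$ push east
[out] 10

$ move east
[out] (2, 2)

$ sense north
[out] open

$ push north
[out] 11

$ move north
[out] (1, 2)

$ sense north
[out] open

$ push north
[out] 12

$ move north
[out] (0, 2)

$ sense west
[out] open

$ push west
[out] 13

$ move west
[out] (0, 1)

$ sense west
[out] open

$ push west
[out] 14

$ move west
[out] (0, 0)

$ sense south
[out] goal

$ move south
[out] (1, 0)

Answer: (1, 0)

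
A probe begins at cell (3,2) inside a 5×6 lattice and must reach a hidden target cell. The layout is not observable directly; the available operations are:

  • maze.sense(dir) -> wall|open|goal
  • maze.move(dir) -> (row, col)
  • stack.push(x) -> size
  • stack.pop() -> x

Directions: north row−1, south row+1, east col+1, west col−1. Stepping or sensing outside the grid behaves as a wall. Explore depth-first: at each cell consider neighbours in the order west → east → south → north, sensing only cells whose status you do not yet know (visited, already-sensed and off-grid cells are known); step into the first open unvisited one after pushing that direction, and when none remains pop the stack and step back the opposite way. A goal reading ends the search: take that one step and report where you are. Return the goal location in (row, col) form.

$ sense dir→west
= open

$ push x→west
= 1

$ move dir→west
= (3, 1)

$ sense dir→west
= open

$ push x→west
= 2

$ move dir→west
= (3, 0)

$ sense dir→south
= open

$ push x→south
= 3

$ move dir→south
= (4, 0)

$ sense dir→east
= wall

$ pop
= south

$ move dir→north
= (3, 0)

$ sense dir→north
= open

$ push x→north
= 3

$ move dir→north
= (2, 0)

$ sense dir→east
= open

$ push x→east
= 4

$ move dir→east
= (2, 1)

$ sense dir→east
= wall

$ sense dir→north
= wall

$ pop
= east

$ move dir→west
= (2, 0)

$ sense dir→north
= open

$ push x→north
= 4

$ move dir→north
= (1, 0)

$ sense dir→north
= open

$ push x→north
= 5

$ move dir→north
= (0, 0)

$ sense dir→east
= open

$ push x→east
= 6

$ move dir→east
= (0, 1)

$ sense dir→east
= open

$ push x→east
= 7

$ move dir→east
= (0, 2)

$ sense dir→east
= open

$ push x→east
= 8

$ move dir→east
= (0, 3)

$ sense dir→east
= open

$ push x→east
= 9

$ move dir→east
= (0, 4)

$ sense dir→east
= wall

$ sense dir→south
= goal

$ move dir→south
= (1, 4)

Answer: (1, 4)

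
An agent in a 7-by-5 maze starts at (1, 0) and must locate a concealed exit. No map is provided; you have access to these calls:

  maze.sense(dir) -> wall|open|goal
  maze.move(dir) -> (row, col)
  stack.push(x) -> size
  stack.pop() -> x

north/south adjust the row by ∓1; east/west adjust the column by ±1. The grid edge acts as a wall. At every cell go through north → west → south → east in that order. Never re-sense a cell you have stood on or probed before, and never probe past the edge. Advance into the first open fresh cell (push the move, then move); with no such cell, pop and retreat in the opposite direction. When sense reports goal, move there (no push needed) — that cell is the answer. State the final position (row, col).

I invoke maze.sense on dir: north, → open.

Then stack.push on x: north, : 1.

Next I call maze.move on dir: north, : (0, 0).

I invoke maze.sense on dir: east, which returns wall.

I call stack.pop, which returns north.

I call maze.move on dir: south, which returns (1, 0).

I call maze.sense on dir: south, → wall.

I use maze.sense on dir: east, which returns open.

I run stack.push on x: east, : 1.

Calling maze.move on dir: east, : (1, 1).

Now I run maze.sense on dir: south, yielding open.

I call stack.push on x: south, — result: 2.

I try maze.move on dir: south, — result: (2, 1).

Now I run maze.sense on dir: south, and see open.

I call stack.push on x: south, : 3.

Now I run maze.move on dir: south, and get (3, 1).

I use maze.sense on dir: west, and observe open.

Using stack.push on x: west, : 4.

Invoking maze.move on dir: west, and observe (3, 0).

I use maze.sense on dir: south, and get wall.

I invoke stack.pop(), which returns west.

Then maze.move on dir: east, — result: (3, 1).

Calling maze.sense on dir: south, and see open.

I try stack.push on x: south, and see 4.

I invoke maze.move on dir: south, and see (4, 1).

Using maze.sense on dir: south, giving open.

I run stack.push on x: south, which returns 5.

I try maze.move on dir: south, — result: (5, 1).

I call maze.sense on dir: west, — result: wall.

I use maze.sense on dir: south, and get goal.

Next I call maze.move on dir: south, which returns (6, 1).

Answer: (6, 1)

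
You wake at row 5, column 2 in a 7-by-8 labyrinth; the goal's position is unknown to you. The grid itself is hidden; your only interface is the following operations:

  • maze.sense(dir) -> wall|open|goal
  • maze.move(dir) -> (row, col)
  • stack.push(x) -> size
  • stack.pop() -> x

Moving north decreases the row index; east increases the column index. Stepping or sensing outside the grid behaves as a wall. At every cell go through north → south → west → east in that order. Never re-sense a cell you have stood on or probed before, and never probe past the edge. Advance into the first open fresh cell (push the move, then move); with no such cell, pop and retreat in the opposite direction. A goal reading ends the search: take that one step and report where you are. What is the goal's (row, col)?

CALL maze.sense[dir: north]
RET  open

CALL stack.push[x: north]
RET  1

CALL maze.move[dir: north]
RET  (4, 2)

CALL maze.sense[dir: north]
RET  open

CALL stack.push[x: north]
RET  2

CALL maze.move[dir: north]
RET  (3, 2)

CALL maze.sense[dir: north]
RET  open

CALL stack.push[x: north]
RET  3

CALL maze.move[dir: north]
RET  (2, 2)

CALL maze.sense[dir: north]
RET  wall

CALL maze.sense[dir: west]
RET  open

CALL stack.push[x: west]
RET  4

CALL maze.move[dir: west]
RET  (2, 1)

CALL maze.sense[dir: north]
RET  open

CALL stack.push[x: north]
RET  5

CALL maze.move[dir: north]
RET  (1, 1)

CALL maze.sense[dir: north]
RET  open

CALL stack.push[x: north]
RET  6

CALL maze.move[dir: north]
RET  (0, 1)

CALL maze.sense[dir: west]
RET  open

CALL stack.push[x: west]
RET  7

CALL maze.move[dir: west]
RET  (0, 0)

CALL maze.sense[dir: south]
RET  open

CALL stack.push[x: south]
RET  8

CALL maze.move[dir: south]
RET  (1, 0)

CALL maze.sense[dir: south]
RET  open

CALL stack.push[x: south]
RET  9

CALL maze.move[dir: south]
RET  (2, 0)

CALL maze.sense[dir: south]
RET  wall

CALL stack.pop[]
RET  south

CALL maze.move[dir: north]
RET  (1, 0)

CALL stack.pop[]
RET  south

CALL maze.move[dir: north]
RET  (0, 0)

CALL stack.pop[]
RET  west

CALL maze.move[dir: east]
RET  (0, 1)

CALL maze.sense[dir: east]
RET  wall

CALL stack.pop[]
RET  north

CALL maze.move[dir: south]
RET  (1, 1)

CALL stack.pop[]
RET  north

CALL maze.move[dir: south]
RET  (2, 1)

CALL maze.sense[dir: south]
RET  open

CALL stack.push[x: south]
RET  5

CALL maze.move[dir: south]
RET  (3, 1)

CALL maze.sense[dir: south]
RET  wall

CALL stack.pop[]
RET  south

CALL maze.move[dir: north]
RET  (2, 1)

CALL stack.pop[]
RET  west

CALL maze.move[dir: east]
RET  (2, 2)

CALL maze.sense[dir: east]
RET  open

CALL stack.push[x: east]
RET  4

CALL maze.move[dir: east]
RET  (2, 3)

CALL maze.sense[dir: north]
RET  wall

CALL maze.sense[dir: south]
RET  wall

CALL maze.sense[dir: east]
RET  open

CALL stack.push[x: east]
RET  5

CALL maze.move[dir: east]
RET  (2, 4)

CALL maze.sense[dir: north]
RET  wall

CALL maze.sense[dir: south]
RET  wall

CALL maze.sense[dir: east]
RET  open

CALL stack.push[x: east]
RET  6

CALL maze.move[dir: east]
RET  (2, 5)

CALL maze.sense[dir: north]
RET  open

CALL stack.push[x: north]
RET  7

CALL maze.move[dir: north]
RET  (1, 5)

CALL maze.sense[dir: north]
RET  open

CALL stack.push[x: north]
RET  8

CALL maze.move[dir: north]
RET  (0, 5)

CALL maze.sense[dir: west]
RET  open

CALL stack.push[x: west]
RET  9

CALL maze.move[dir: west]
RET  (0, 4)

CALL maze.sense[dir: west]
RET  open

CALL stack.push[x: west]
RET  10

CALL maze.move[dir: west]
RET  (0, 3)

CALL stack.pop[]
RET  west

CALL maze.move[dir: east]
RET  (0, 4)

CALL stack.pop[]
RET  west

CALL maze.move[dir: east]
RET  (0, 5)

CALL maze.sense[dir: east]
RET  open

CALL stack.push[x: east]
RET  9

CALL maze.move[dir: east]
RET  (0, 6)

CALL maze.sense[dir: south]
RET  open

CALL stack.push[x: south]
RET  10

CALL maze.move[dir: south]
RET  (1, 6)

CALL maze.sense[dir: south]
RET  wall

CALL maze.sense[dir: east]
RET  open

CALL stack.push[x: east]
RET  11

CALL maze.move[dir: east]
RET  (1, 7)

CALL maze.sense[dir: north]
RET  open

CALL stack.push[x: north]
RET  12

CALL maze.move[dir: north]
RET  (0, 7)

CALL stack.pop[]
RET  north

CALL maze.move[dir: south]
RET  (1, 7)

CALL maze.sense[dir: south]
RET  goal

CALL maze.move[dir: south]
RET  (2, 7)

Answer: (2, 7)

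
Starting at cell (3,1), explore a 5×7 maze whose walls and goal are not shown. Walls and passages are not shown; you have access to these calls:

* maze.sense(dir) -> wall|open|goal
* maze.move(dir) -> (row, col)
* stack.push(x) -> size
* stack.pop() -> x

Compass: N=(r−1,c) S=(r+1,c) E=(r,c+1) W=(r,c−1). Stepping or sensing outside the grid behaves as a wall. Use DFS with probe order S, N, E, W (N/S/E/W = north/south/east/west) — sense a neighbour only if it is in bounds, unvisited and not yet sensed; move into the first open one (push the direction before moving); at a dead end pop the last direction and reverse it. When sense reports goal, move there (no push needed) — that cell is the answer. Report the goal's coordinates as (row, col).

-- maze.sense(dir→south) ~> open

-- stack.push(x→south) ~> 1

-- maze.move(dir→south) ~> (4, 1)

-- maze.sense(dir→east) ~> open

-- stack.push(x→east) ~> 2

-- maze.move(dir→east) ~> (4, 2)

-- maze.sense(dir→north) ~> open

-- stack.push(x→north) ~> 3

-- maze.move(dir→north) ~> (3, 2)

-- maze.sense(dir→north) ~> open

-- stack.push(x→north) ~> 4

-- maze.move(dir→north) ~> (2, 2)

-- maze.sense(dir→north) ~> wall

-- maze.sense(dir→east) ~> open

-- stack.push(x→east) ~> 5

-- maze.move(dir→east) ~> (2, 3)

-- maze.sense(dir→south) ~> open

-- stack.push(x→south) ~> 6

-- maze.move(dir→south) ~> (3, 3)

-- maze.sense(dir→south) ~> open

-- stack.push(x→south) ~> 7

-- maze.move(dir→south) ~> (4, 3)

-- maze.sense(dir→east) ~> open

-- stack.push(x→east) ~> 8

-- maze.move(dir→east) ~> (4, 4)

-- maze.sense(dir→north) ~> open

-- stack.push(x→north) ~> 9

-- maze.move(dir→north) ~> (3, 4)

-- maze.sense(dir→north) ~> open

-- stack.push(x→north) ~> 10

-- maze.move(dir→north) ~> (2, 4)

-- maze.sense(dir→north) ~> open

-- stack.push(x→north) ~> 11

-- maze.move(dir→north) ~> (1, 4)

-- maze.sense(dir→north) ~> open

-- stack.push(x→north) ~> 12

-- maze.move(dir→north) ~> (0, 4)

-- maze.sense(dir→east) ~> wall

-- maze.sense(dir→west) ~> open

-- stack.push(x→west) ~> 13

-- maze.move(dir→west) ~> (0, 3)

-- maze.sense(dir→south) ~> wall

-- maze.sense(dir→west) ~> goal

-- maze.move(dir→west) ~> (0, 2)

Answer: (0, 2)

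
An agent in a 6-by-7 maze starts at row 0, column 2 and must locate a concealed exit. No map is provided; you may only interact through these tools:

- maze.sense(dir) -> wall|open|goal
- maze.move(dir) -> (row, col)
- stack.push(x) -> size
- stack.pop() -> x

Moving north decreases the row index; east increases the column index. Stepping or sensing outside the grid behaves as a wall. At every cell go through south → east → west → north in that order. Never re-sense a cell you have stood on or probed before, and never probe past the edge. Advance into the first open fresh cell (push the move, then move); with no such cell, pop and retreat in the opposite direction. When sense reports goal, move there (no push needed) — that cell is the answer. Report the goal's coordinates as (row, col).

-- 1. maze.sense(dir→south) -> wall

-- 2. maze.sense(dir→east) -> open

-- 3. stack.push(x→east) -> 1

-- 4. maze.move(dir→east) -> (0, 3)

-- 5. maze.sense(dir→south) -> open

-- 6. stack.push(x→south) -> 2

-- 7. maze.move(dir→south) -> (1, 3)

-- 8. maze.sense(dir→south) -> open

-- 9. stack.push(x→south) -> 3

-- 10. maze.move(dir→south) -> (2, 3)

-- 11. maze.sense(dir→south) -> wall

-- 12. maze.sense(dir→east) -> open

-- 13. stack.push(x→east) -> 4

-- 14. maze.move(dir→east) -> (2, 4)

-- 15. maze.sense(dir→south) -> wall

-- 16. maze.sense(dir→east) -> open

-- 17. stack.push(x→east) -> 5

-- 18. maze.move(dir→east) -> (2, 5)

-- 19. maze.sense(dir→south) -> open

-- 20. stack.push(x→south) -> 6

-- 21. maze.move(dir→south) -> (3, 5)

-- 22. maze.sense(dir→south) -> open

-- 23. stack.push(x→south) -> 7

-- 24. maze.move(dir→south) -> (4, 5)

-- 25. maze.sense(dir→south) -> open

-- 26. stack.push(x→south) -> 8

-- 27. maze.move(dir→south) -> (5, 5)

-- 28. maze.sense(dir→east) -> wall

-- 29. maze.sense(dir→west) -> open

-- 30. stack.push(x→west) -> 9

-- 31. maze.move(dir→west) -> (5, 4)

-- 32. maze.sense(dir→west) -> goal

-- 33. maze.move(dir→west) -> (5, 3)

Answer: (5, 3)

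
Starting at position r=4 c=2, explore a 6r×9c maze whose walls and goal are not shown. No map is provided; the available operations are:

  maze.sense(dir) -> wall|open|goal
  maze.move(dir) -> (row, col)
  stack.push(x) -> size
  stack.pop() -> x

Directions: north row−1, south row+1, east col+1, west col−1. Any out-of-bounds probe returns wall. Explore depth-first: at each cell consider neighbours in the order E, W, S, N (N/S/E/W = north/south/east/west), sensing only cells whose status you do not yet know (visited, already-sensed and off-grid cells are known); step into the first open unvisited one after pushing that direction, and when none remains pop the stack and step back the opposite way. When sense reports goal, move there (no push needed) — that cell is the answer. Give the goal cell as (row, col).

Step: maze.sense[dir→east]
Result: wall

Step: maze.sense[dir→west]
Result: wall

Step: maze.sense[dir→south]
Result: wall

Step: maze.sense[dir→north]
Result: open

Step: stack.push[x→north]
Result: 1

Step: maze.move[dir→north]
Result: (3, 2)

Step: maze.sense[dir→east]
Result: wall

Step: maze.sense[dir→west]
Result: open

Step: stack.push[x→west]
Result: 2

Step: maze.move[dir→west]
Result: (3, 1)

Step: maze.sense[dir→west]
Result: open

Step: stack.push[x→west]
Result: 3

Step: maze.move[dir→west]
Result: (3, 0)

Step: maze.sense[dir→south]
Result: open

Step: stack.push[x→south]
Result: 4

Step: maze.move[dir→south]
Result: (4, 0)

Step: maze.sense[dir→south]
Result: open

Step: stack.push[x→south]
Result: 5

Step: maze.move[dir→south]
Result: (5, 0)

Step: maze.sense[dir→east]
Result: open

Step: stack.push[x→east]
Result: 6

Step: maze.move[dir→east]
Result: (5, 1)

Step: stack.pop[]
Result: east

Step: maze.move[dir→west]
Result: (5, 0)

Step: stack.pop[]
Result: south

Step: maze.move[dir→north]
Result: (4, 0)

Step: stack.pop[]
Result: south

Step: maze.move[dir→north]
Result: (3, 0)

Step: maze.sense[dir→north]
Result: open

Step: stack.push[x→north]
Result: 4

Step: maze.move[dir→north]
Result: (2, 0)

Step: maze.sense[dir→east]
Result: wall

Step: maze.sense[dir→north]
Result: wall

Step: stack.pop[]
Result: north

Step: maze.move[dir→south]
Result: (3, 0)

Step: stack.pop[]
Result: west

Step: maze.move[dir→east]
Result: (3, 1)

Step: stack.pop[]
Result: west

Step: maze.move[dir→east]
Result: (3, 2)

Step: maze.sense[dir→north]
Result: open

Step: stack.push[x→north]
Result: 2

Step: maze.move[dir→north]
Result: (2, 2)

Step: maze.sense[dir→east]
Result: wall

Step: maze.sense[dir→north]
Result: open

Step: stack.push[x→north]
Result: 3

Step: maze.move[dir→north]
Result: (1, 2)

Step: maze.sense[dir→east]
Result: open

Step: stack.push[x→east]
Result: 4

Step: maze.move[dir→east]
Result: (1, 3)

Step: maze.sense[dir→east]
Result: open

Step: stack.push[x→east]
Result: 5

Step: maze.move[dir→east]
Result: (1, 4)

Step: maze.sense[dir→east]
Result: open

Step: stack.push[x→east]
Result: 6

Step: maze.move[dir→east]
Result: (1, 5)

Step: maze.sense[dir→east]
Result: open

Step: stack.push[x→east]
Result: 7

Step: maze.move[dir→east]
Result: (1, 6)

Step: maze.sense[dir→east]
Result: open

Step: stack.push[x→east]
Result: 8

Step: maze.move[dir→east]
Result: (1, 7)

Step: maze.sense[dir→east]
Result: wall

Step: maze.sense[dir→south]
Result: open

Step: stack.push[x→south]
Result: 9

Step: maze.move[dir→south]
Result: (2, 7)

Step: maze.sense[dir→east]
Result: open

Step: stack.push[x→east]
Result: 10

Step: maze.move[dir→east]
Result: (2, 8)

Step: maze.sense[dir→south]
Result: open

Step: stack.push[x→south]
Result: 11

Step: maze.move[dir→south]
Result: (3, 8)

Step: maze.sense[dir→west]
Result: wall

Step: maze.sense[dir→south]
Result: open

Step: stack.push[x→south]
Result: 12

Step: maze.move[dir→south]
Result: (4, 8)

Step: maze.sense[dir→west]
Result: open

Step: stack.push[x→west]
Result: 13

Step: maze.move[dir→west]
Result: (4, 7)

Step: maze.sense[dir→west]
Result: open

Step: stack.push[x→west]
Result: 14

Step: maze.move[dir→west]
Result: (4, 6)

Step: maze.sense[dir→west]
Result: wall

Step: maze.sense[dir→south]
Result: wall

Step: maze.sense[dir→north]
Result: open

Step: stack.push[x→north]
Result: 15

Step: maze.move[dir→north]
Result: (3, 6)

Step: maze.sense[dir→west]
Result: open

Step: stack.push[x→west]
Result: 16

Step: maze.move[dir→west]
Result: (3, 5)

Step: maze.sense[dir→west]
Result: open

Step: stack.push[x→west]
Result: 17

Step: maze.move[dir→west]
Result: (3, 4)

Step: maze.sense[dir→south]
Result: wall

Step: maze.sense[dir→north]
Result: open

Step: stack.push[x→north]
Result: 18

Step: maze.move[dir→north]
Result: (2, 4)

Step: maze.sense[dir→east]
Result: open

Step: stack.push[x→east]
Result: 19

Step: maze.move[dir→east]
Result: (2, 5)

Step: maze.sense[dir→east]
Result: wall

Step: stack.pop[]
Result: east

Step: maze.move[dir→west]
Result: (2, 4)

Step: stack.pop[]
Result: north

Step: maze.move[dir→south]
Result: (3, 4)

Step: stack.pop[]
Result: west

Step: maze.move[dir→east]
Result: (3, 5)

Step: stack.pop[]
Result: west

Step: maze.move[dir→east]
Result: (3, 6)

Step: stack.pop[]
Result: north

Step: maze.move[dir→south]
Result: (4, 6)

Step: stack.pop[]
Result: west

Step: maze.move[dir→east]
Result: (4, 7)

Step: maze.sense[dir→south]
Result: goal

Step: maze.move[dir→south]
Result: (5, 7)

Answer: (5, 7)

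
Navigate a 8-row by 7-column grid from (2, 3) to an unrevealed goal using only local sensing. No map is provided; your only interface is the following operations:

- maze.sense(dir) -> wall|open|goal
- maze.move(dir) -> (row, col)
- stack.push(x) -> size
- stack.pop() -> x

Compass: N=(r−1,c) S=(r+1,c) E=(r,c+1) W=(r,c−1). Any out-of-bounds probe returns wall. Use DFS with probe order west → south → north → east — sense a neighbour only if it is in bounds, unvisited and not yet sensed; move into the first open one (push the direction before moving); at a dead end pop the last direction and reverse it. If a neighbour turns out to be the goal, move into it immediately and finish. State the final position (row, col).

;; 1. maze.sense(dir: west) == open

;; 2. stack.push(x: west) == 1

;; 3. maze.move(dir: west) == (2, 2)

;; 4. maze.sense(dir: west) == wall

;; 5. maze.sense(dir: south) == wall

;; 6. maze.sense(dir: north) == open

;; 7. stack.push(x: north) == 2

;; 8. maze.move(dir: north) == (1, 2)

;; 9. maze.sense(dir: west) == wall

;; 10. maze.sense(dir: north) == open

;; 11. stack.push(x: north) == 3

;; 12. maze.move(dir: north) == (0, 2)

;; 13. maze.sense(dir: west) == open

;; 14. stack.push(x: west) == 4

;; 15. maze.move(dir: west) == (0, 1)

;; 16. maze.sense(dir: west) == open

;; 17. stack.push(x: west) == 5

;; 18. maze.move(dir: west) == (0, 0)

;; 19. maze.sense(dir: south) == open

;; 20. stack.push(x: south) == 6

;; 21. maze.move(dir: south) == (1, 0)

;; 22. maze.sense(dir: south) == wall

;; 23. stack.pop() == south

;; 24. maze.move(dir: north) == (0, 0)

;; 25. stack.pop() == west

;; 26. maze.move(dir: east) == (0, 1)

;; 27. stack.pop() == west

;; 28. maze.move(dir: east) == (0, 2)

;; 29. maze.sense(dir: east) == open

;; 30. stack.push(x: east) == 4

;; 31. maze.move(dir: east) == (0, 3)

;; 32. maze.sense(dir: south) == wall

;; 33. maze.sense(dir: east) == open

;; 34. stack.push(x: east) == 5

;; 35. maze.move(dir: east) == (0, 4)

;; 36. maze.sense(dir: south) == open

;; 37. stack.push(x: south) == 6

;; 38. maze.move(dir: south) == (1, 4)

;; 39. maze.sense(dir: south) == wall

;; 40. maze.sense(dir: east) == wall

;; 41. stack.pop() == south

;; 42. maze.move(dir: north) == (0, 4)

;; 43. maze.sense(dir: east) == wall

;; 44. stack.pop() == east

;; 45. maze.move(dir: west) == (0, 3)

;; 46. stack.pop() == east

;; 47. maze.move(dir: west) == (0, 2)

;; 48. stack.pop() == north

;; 49. maze.move(dir: south) == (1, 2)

;; 50. stack.pop() == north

;; 51. maze.move(dir: south) == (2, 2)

;; 52. stack.pop() == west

;; 53. maze.move(dir: east) == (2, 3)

;; 54. maze.sense(dir: south) == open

;; 55. stack.push(x: south) == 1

;; 56. maze.move(dir: south) == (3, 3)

;; 57. maze.sense(dir: south) == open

;; 58. stack.push(x: south) == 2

;; 59. maze.move(dir: south) == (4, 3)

;; 60. maze.sense(dir: west) == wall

;; 61. maze.sense(dir: south) == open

;; 62. stack.push(x: south) == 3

;; 63. maze.move(dir: south) == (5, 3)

;; 64. maze.sense(dir: west) == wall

;; 65. maze.sense(dir: south) == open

;; 66. stack.push(x: south) == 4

;; 67. maze.move(dir: south) == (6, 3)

;; 68. maze.sense(dir: west) == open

;; 69. stack.push(x: west) == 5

;; 70. maze.move(dir: west) == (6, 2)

;; 71. maze.sense(dir: west) == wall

;; 72. maze.sense(dir: south) == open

;; 73. stack.push(x: south) == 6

;; 74. maze.move(dir: south) == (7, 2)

;; 75. maze.sense(dir: west) == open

;; 76. stack.push(x: west) == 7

;; 77. maze.move(dir: west) == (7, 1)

;; 78. maze.sense(dir: west) == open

;; 79. stack.push(x: west) == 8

;; 80. maze.move(dir: west) == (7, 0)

;; 81. maze.sense(dir: north) == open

;; 82. stack.push(x: north) == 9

;; 83. maze.move(dir: north) == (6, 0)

;; 84. maze.sense(dir: north) == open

;; 85. stack.push(x: north) == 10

;; 86. maze.move(dir: north) == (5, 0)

;; 87. maze.sense(dir: north) == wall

;; 88. maze.sense(dir: east) == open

;; 89. stack.push(x: east) == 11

;; 90. maze.move(dir: east) == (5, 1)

;; 91. maze.sense(dir: north) == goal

;; 92. maze.move(dir: north) == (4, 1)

Answer: (4, 1)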